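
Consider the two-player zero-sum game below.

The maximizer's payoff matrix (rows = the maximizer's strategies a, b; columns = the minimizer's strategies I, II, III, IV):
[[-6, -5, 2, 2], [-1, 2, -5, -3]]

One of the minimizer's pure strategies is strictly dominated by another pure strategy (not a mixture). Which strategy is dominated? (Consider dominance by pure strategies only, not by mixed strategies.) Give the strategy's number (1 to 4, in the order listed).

2

The minimizer prefers columns that give the maximizer less. Compare II with I: -6 < -5, -1 < 2.
So I strictly dominates II for the minimizer; II is strictly dominated.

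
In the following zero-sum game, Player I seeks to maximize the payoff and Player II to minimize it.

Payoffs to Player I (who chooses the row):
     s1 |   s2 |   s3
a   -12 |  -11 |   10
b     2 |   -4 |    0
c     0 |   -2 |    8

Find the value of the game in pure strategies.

-2

Row minima: -12, -4, -2 → Player I's maximin is -2.
Column maxima: 2, -2, 10 → Player II's minimax is -2.
They coincide at (c, s2), so the value is -2.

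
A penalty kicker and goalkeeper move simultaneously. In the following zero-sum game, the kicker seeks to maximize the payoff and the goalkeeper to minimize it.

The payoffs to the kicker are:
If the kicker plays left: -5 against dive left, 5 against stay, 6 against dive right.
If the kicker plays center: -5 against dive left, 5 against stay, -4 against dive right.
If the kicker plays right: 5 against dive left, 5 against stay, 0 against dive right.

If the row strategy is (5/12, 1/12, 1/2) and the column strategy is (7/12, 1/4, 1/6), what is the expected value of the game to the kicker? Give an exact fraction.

29/18

Against (7/12, 1/4, 1/6), each row's expected payoff is left: -2/3; center: -7/3; right: 25/6.
Taking the (5/12, 1/12, 1/2)-weighted average: (5/12)·(-2/3) + (1/12)·(-7/3) + (1/2)·(25/6) = 29/18.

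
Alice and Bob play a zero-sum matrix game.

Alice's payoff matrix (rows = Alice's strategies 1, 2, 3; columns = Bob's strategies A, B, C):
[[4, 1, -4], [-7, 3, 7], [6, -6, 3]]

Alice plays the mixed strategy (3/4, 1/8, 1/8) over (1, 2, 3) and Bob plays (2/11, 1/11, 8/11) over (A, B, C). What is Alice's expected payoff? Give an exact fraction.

Against (2/11, 1/11, 8/11), each row's expected payoff is 1: -23/11; 2: 45/11; 3: 30/11.
Taking the (3/4, 1/8, 1/8)-weighted average: (3/4)·(-23/11) + (1/8)·(45/11) + (1/8)·(30/11) = -63/88.

-63/88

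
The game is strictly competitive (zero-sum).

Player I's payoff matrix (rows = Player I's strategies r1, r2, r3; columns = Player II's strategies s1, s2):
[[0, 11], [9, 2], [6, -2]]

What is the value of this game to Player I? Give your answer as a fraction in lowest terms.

Row r3 is strictly dominated by row r2, so Player I never plays it.
The remaining 2×2 game on (r1, r2) × (s1, s2) has no saddle point. Let Player I play r1 with probability p; indifference gives 9(1−p) = 11p + 2(1−p), so p = 7/18.
Similarly Player II's optimal q on s1 is 1/2, and the value is 0·(1/2) + (11)·(1/2) = 11/2.

11/2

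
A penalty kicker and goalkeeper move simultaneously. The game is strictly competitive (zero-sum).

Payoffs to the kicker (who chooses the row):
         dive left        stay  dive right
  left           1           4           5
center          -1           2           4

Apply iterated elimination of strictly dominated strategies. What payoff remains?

1

Row center is strictly dominated by row left (1>-1, 4>2, 5>4); eliminate center.
Column stay is strictly dominated by dive left for the goalkeeper (1<4); eliminate stay.
Column dive right is strictly dominated by dive left for the goalkeeper (1<5); eliminate dive right.
Only (left, dive left) remains, with payoff 1.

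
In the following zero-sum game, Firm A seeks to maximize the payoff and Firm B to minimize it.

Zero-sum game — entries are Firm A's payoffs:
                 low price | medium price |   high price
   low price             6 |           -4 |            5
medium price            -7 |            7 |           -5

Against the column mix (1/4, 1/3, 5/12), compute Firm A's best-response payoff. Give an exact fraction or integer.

low price: (6)·(1/4) + (-4)·(1/3) + (5)·(5/12) = 9/4.
medium price: (-7)·(1/4) + (7)·(1/3) + (-5)·(5/12) = -3/2.
The best pure response is low price with expected payoff 9/4.

9/4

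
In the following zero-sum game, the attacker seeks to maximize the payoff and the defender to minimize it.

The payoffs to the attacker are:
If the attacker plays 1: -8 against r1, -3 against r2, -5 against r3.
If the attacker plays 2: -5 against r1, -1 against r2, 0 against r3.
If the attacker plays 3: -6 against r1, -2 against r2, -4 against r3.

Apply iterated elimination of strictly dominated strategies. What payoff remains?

Row 3 is strictly dominated by row 2 (-5>-6, -1>-2, 0>-4); eliminate 3.
Row 1 is strictly dominated by row 2 (-5>-8, -1>-3, 0>-5); eliminate 1.
Column r3 is strictly dominated by r1 for the defender (-5<0); eliminate r3.
Column r2 is strictly dominated by r1 for the defender (-5<-1); eliminate r2.
Only (2, r1) remains, with payoff -5.

-5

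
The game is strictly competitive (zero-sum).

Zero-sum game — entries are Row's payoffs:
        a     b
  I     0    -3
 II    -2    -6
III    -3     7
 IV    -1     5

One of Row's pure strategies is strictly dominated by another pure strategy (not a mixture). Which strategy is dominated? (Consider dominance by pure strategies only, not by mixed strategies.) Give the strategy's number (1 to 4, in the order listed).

2

Compare II with I: 0 > -2, -3 > -6.
So I strictly dominates II for Row; II is strictly dominated.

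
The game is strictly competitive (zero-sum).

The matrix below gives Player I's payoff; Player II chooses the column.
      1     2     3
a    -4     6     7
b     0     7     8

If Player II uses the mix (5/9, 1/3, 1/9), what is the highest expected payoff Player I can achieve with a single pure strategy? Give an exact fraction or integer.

a: (-4)·(5/9) + (6)·(1/3) + (7)·(1/9) = 5/9.
b: (0)·(5/9) + (7)·(1/3) + (8)·(1/9) = 29/9.
The best pure response is b with expected payoff 29/9.

29/9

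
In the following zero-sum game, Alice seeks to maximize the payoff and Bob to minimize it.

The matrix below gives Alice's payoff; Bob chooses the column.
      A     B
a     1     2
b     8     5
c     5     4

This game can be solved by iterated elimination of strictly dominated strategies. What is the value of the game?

Row a is strictly dominated by row b (8>1, 5>2); eliminate a.
Column A is strictly dominated by B for Bob (5<8, 4<5); eliminate A.
Row c is strictly dominated by row b (5>4); eliminate c.
Only (b, B) remains, with payoff 5.

5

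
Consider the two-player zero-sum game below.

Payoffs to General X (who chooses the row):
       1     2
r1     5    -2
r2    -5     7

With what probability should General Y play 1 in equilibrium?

9/19

Row minima are -2 and -5, so General X's maximin is -2; column maxima are 5 and 7, so General Y's minimax is 5. These differ, so the equilibrium is in mixed strategies.
Let General Y play 1 with probability q. General X is indifferent when 5q − 2(1−q) = −5q + 7(1−q), giving q = 9/19.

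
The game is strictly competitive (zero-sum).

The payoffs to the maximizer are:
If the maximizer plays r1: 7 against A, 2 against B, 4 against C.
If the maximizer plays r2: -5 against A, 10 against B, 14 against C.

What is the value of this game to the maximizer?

4

Column C is strictly dominated by B for the minimizer (it gives the maximizer more in every row).
The remaining 2×2 game on (r1, r2) × (A, B) has no saddle point. Let the maximizer play r1 with probability p; indifference gives 7p − 5(1−p) = 2p + 10(1−p), so p = 3/4.
Similarly the minimizer's optimal q on A is 2/5, and the value is 7·(2/5) + (2)·(3/5) = 4.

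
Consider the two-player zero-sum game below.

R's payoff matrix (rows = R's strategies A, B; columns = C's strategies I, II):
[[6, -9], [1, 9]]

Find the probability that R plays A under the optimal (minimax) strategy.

8/23

Row minima are -9 and 1, so R's maximin is 1; column maxima are 6 and 9, so C's minimax is 6. These differ, so the equilibrium is in mixed strategies.
Let R play A with probability p. C is indifferent when 6p + (1−p) = −9p + 9(1−p), giving p = 8/23.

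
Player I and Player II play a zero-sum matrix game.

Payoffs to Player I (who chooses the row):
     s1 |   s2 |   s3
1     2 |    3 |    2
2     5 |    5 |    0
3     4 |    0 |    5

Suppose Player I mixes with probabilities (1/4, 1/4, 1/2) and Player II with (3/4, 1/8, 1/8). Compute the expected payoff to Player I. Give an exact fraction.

Against (3/4, 1/8, 1/8), each row's expected payoff is 1: 17/8; 2: 35/8; 3: 29/8.
Taking the (1/4, 1/4, 1/2)-weighted average: (1/4)·(17/8) + (1/4)·(35/8) + (1/2)·(29/8) = 55/16.

55/16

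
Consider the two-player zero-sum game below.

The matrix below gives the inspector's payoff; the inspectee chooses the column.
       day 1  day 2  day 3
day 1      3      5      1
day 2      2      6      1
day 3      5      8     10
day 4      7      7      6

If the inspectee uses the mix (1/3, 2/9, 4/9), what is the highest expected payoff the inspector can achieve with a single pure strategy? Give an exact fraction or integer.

day 1: (3)·(1/3) + (5)·(2/9) + (1)·(4/9) = 23/9.
day 2: (2)·(1/3) + (6)·(2/9) + (1)·(4/9) = 22/9.
day 3: (5)·(1/3) + (8)·(2/9) + (10)·(4/9) = 71/9.
day 4: (7)·(1/3) + (7)·(2/9) + (6)·(4/9) = 59/9.
The best pure response is day 3 with expected payoff 71/9.

71/9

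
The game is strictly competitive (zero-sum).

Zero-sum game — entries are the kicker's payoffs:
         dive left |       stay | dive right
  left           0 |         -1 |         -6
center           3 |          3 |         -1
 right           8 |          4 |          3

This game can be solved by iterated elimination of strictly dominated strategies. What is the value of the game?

Row center is strictly dominated by row right (8>3, 4>3, 3>-1); eliminate center.
Column dive left is strictly dominated by stay for the goalkeeper (-1<0, 4<8); eliminate dive left.
Column stay is strictly dominated by dive right for the goalkeeper (-6<-1, 3<4); eliminate stay.
Row left is strictly dominated by row right (3>-6); eliminate left.
Only (right, dive right) remains, with payoff 3.

3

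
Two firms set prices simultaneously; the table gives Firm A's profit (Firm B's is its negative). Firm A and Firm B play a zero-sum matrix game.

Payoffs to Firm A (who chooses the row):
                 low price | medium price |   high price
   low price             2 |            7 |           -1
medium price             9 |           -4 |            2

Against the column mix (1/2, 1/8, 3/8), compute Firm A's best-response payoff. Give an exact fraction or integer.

19/4

low price: (2)·(1/2) + (7)·(1/8) + (-1)·(3/8) = 3/2.
medium price: (9)·(1/2) + (-4)·(1/8) + (2)·(3/8) = 19/4.
The best pure response is medium price with expected payoff 19/4.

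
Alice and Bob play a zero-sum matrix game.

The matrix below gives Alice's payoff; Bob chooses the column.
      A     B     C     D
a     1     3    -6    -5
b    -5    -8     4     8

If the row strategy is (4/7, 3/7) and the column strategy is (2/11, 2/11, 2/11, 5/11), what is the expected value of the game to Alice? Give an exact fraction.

-50/77

Against (2/11, 2/11, 2/11, 5/11), each row's expected payoff is a: -29/11; b: 2.
Taking the (4/7, 3/7)-weighted average: (4/7)·(-29/11) + (3/7)·(2) = -50/77.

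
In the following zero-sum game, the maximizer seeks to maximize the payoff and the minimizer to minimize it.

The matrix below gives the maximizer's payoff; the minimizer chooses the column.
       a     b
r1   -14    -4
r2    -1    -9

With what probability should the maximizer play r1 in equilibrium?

Row minima are -14 and -9, so the maximizer's maximin is -9; column maxima are -1 and -4, so the minimizer's minimax is -4. These differ, so the equilibrium is in mixed strategies.
Let the maximizer play r1 with probability p. The minimizer is indifferent when −14p − (1−p) = −4p − 9(1−p), giving p = 4/9.

4/9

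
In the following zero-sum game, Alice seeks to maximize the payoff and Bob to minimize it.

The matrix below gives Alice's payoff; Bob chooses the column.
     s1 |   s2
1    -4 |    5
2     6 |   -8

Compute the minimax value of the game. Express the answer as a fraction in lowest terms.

Row minima are -4 and -8, so Alice's maximin is -4; column maxima are 6 and 5, so Bob's minimax is 5. These differ, so the equilibrium is in mixed strategies.
Let Alice play 1 with probability p. Bob is indifferent when −4p + 6(1−p) = 5p − 8(1−p), giving p = 14/23.
Let Bob play s1 with probability q. Alice is indifferent when −4q + 5(1−q) = 6q − 8(1−q), giving q = 13/23.
The value is -4·(13/23) + (5)·(10/23) = -2/23.

-2/23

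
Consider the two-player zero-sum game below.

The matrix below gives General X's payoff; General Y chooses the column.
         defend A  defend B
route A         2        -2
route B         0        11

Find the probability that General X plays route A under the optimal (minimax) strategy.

Row minima are -2 and 0, so General X's maximin is 0; column maxima are 2 and 11, so General Y's minimax is 2. These differ, so the equilibrium is in mixed strategies.
Let General X play route A with probability p. General Y is indifferent when 2p = −2p + 11(1−p), giving p = 11/15.

11/15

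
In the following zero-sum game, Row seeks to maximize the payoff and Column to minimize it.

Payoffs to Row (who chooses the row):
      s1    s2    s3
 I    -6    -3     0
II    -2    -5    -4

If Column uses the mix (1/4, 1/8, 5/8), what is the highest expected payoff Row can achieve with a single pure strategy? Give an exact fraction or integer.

-15/8

I: (-6)·(1/4) + (-3)·(1/8) + (0)·(5/8) = -15/8.
II: (-2)·(1/4) + (-5)·(1/8) + (-4)·(5/8) = -29/8.
The best pure response is I with expected payoff -15/8.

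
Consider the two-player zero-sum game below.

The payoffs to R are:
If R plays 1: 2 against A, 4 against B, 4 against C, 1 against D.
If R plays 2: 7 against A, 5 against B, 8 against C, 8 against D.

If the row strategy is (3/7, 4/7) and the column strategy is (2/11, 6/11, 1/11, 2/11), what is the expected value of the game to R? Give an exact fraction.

Against (2/11, 6/11, 1/11, 2/11), each row's expected payoff is 1: 34/11; 2: 68/11.
Taking the (3/7, 4/7)-weighted average: (3/7)·(34/11) + (4/7)·(68/11) = 34/7.

34/7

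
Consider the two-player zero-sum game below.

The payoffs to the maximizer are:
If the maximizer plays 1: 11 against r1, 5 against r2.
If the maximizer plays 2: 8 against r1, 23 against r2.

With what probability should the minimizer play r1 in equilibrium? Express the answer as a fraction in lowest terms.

6/7

Row minima are 5 and 8, so the maximizer's maximin is 8; column maxima are 11 and 23, so the minimizer's minimax is 11. These differ, so the equilibrium is in mixed strategies.
Let the minimizer play r1 with probability q. The maximizer is indifferent when 11q + 5(1−q) = 8q + 23(1−q), giving q = 6/7.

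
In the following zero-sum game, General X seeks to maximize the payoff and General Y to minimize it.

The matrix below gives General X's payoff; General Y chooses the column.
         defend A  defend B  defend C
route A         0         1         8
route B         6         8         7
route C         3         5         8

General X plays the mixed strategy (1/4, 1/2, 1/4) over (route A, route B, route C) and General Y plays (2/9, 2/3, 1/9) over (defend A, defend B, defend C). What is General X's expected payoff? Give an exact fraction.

16/3

Against (2/9, 2/3, 1/9), each row's expected payoff is route A: 14/9; route B: 67/9; route C: 44/9.
Taking the (1/4, 1/2, 1/4)-weighted average: (1/4)·(14/9) + (1/2)·(67/9) + (1/4)·(44/9) = 16/3.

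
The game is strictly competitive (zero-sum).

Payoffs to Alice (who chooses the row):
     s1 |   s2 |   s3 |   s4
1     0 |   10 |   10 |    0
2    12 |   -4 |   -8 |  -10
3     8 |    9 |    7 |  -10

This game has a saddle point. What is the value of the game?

0

Row minima: 0, -10, -10 → Alice's maximin is 0.
Column maxima: 12, 10, 10, 0 → Bob's minimax is 0.
They coincide at (1, s4), so the value is 0.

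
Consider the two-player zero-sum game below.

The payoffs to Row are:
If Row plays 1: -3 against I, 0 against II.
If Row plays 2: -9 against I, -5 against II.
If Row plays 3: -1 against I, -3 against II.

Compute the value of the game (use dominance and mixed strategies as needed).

Row 2 is strictly dominated by row 1, so Row never plays it.
The remaining 2×2 game on (1, 3) × (I, II) has no saddle point. Let Row play 1 with probability p; indifference gives −3p − (1−p) = −3(1−p), so p = 2/5.
Similarly Column's optimal q on I is 3/5, and the value is -3·(3/5) + (0)·(2/5) = -9/5.

-9/5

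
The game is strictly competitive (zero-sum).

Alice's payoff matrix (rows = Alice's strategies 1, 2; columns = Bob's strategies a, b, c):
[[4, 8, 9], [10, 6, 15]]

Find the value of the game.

7

Column c is strictly dominated by a for Bob (it gives Alice more in every row).
The remaining 2×2 game on (1, 2) × (a, b) has no saddle point. Let Alice play 1 with probability p; indifference gives 4p + 10(1−p) = 8p + 6(1−p), so p = 1/2.
Similarly Bob's optimal q on a is 1/4, and the value is 4·(1/4) + (8)·(3/4) = 7.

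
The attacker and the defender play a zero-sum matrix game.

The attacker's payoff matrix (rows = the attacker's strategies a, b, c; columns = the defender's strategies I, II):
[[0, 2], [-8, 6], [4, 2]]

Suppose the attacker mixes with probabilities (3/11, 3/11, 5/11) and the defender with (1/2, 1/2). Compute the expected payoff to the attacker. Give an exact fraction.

Against (1/2, 1/2), each row's expected payoff is a: 1; b: -1; c: 3.
Taking the (3/11, 3/11, 5/11)-weighted average: (3/11)·(1) + (3/11)·(-1) + (5/11)·(3) = 15/11.

15/11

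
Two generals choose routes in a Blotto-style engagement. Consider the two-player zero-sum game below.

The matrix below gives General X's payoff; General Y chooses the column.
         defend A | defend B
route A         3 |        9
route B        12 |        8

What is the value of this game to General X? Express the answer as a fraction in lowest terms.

42/5

Row minima are 3 and 8, so General X's maximin is 8; column maxima are 12 and 9, so General Y's minimax is 9. These differ, so the equilibrium is in mixed strategies.
Let General X play route A with probability p. General Y is indifferent when 3p + 12(1−p) = 9p + 8(1−p), giving p = 2/5.
Let General Y play defend A with probability q. General X is indifferent when 3q + 9(1−q) = 12q + 8(1−q), giving q = 1/10.
The value is 3·(1/10) + (9)·(9/10) = 42/5.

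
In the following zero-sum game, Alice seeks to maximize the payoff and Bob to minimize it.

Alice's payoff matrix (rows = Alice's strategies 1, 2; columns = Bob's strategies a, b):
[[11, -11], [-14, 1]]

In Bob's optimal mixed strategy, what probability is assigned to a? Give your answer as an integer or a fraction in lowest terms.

12/37

Row minima are -11 and -14, so Alice's maximin is -11; column maxima are 11 and 1, so Bob's minimax is 1. These differ, so the equilibrium is in mixed strategies.
Let Bob play a with probability q. Alice is indifferent when 11q − 11(1−q) = −14q + (1−q), giving q = 12/37.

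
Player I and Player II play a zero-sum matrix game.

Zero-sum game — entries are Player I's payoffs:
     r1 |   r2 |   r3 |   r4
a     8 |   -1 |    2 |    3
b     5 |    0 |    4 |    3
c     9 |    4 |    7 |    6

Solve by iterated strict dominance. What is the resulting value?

Row a is strictly dominated by row c (9>8, 4>-1, 7>2, 6>3); eliminate a.
Row b is strictly dominated by row c (9>5, 4>0, 7>4, 6>3); eliminate b.
Column r1 is strictly dominated by r2 for Player II (4<9); eliminate r1.
Column r3 is strictly dominated by r2 for Player II (4<7); eliminate r3.
Column r4 is strictly dominated by r2 for Player II (4<6); eliminate r4.
Only (c, r2) remains, with payoff 4.

4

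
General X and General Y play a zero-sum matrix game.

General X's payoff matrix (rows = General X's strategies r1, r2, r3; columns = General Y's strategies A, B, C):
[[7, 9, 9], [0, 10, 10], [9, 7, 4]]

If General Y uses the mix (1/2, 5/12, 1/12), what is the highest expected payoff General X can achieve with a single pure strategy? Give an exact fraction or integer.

8

r1: (7)·(1/2) + (9)·(5/12) + (9)·(1/12) = 8.
r2: (0)·(1/2) + (10)·(5/12) + (10)·(1/12) = 5.
r3: (9)·(1/2) + (7)·(5/12) + (4)·(1/12) = 31/4.
The best pure response is r1 with expected payoff 8.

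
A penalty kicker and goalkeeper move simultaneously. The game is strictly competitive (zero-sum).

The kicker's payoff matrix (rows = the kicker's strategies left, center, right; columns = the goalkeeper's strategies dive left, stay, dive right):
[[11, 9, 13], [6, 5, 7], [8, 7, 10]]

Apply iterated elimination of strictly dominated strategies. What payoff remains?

9

Column dive right is strictly dominated by dive left for the goalkeeper (11<13, 6<7, 8<10); eliminate dive right.
Row right is strictly dominated by row left (11>8, 9>7); eliminate right.
Row center is strictly dominated by row left (11>6, 9>5); eliminate center.
Column dive left is strictly dominated by stay for the goalkeeper (9<11); eliminate dive left.
Only (left, stay) remains, with payoff 9.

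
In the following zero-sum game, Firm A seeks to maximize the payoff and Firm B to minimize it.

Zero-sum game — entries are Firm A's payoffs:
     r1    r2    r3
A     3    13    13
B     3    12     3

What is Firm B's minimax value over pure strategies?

The worst case (largest entry) in each column is r1: 3, r2: 13, r3: 13.
The best (smallest) of these is 3.

3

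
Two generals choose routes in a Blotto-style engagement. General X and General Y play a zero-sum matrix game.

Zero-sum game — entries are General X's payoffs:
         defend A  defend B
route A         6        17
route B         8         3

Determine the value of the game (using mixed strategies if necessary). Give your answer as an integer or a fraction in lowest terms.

Row minima are 6 and 3, so General X's maximin is 6; column maxima are 8 and 17, so General Y's minimax is 8. These differ, so the equilibrium is in mixed strategies.
Let General X play route A with probability p. General Y is indifferent when 6p + 8(1−p) = 17p + 3(1−p), giving p = 5/16.
Let General Y play defend A with probability q. General X is indifferent when 6q + 17(1−q) = 8q + 3(1−q), giving q = 7/8.
The value is 6·(7/8) + (17)·(1/8) = 59/8.

59/8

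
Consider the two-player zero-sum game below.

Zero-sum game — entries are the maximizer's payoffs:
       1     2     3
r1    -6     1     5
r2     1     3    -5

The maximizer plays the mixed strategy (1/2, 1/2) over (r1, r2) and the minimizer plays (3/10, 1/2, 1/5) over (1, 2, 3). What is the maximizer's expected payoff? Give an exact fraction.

1/4

Against (3/10, 1/2, 1/5), each row's expected payoff is r1: -3/10; r2: 4/5.
Taking the (1/2, 1/2)-weighted average: (1/2)·(-3/10) + (1/2)·(4/5) = 1/4.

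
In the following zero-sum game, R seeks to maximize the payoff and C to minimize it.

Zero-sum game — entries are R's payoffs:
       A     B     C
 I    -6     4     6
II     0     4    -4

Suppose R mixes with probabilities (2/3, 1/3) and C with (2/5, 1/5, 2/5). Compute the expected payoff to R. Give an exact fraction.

4/15

Against (2/5, 1/5, 2/5), each row's expected payoff is I: 4/5; II: -4/5.
Taking the (2/3, 1/3)-weighted average: (2/3)·(4/5) + (1/3)·(-4/5) = 4/15.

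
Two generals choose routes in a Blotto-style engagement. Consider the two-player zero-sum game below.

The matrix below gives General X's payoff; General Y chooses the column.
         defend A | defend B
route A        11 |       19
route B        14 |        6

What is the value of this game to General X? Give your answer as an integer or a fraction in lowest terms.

Row minima are 11 and 6, so General X's maximin is 11; column maxima are 14 and 19, so General Y's minimax is 14. These differ, so the equilibrium is in mixed strategies.
Let General X play route A with probability p. General Y is indifferent when 11p + 14(1−p) = 19p + 6(1−p), giving p = 1/2.
Let General Y play defend A with probability q. General X is indifferent when 11q + 19(1−q) = 14q + 6(1−q), giving q = 13/16.
The value is 11·(13/16) + (19)·(3/16) = 25/2.

25/2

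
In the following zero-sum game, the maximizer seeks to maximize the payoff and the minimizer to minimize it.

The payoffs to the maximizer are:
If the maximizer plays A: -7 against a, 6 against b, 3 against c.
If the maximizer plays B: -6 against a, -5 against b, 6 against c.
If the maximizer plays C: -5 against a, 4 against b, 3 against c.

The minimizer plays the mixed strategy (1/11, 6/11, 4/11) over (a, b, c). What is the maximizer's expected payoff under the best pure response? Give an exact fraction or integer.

41/11

A: (-7)·(1/11) + (6)·(6/11) + (3)·(4/11) = 41/11.
B: (-6)·(1/11) + (-5)·(6/11) + (6)·(4/11) = -12/11.
C: (-5)·(1/11) + (4)·(6/11) + (3)·(4/11) = 31/11.
The best pure response is A with expected payoff 41/11.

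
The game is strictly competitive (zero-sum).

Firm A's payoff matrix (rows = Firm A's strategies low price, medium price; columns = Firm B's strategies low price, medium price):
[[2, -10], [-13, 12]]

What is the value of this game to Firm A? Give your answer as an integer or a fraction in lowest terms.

-106/37

Row minima are -10 and -13, so Firm A's maximin is -10; column maxima are 2 and 12, so Firm B's minimax is 2. These differ, so the equilibrium is in mixed strategies.
Let Firm A play low price with probability p. Firm B is indifferent when 2p − 13(1−p) = −10p + 12(1−p), giving p = 25/37.
Let Firm B play low price with probability q. Firm A is indifferent when 2q − 10(1−q) = −13q + 12(1−q), giving q = 22/37.
The value is 2·(22/37) + (-10)·(15/37) = -106/37.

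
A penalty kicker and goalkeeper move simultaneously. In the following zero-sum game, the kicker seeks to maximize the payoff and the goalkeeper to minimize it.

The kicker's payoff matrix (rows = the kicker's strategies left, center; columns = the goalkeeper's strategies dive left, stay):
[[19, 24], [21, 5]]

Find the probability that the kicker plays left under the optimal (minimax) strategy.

Row minima are 19 and 5, so the kicker's maximin is 19; column maxima are 21 and 24, so the goalkeeper's minimax is 21. These differ, so the equilibrium is in mixed strategies.
Let the kicker play left with probability p. The goalkeeper is indifferent when 19p + 21(1−p) = 24p + 5(1−p), giving p = 16/21.

16/21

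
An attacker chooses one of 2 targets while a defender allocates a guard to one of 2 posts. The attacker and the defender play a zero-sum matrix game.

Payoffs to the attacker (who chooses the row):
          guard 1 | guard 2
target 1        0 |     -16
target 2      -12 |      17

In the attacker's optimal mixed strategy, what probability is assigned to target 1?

29/45

Row minima are -16 and -12, so the attacker's maximin is -12; column maxima are 0 and 17, so the defender's minimax is 0. These differ, so the equilibrium is in mixed strategies.
Let the attacker play target 1 with probability p. The defender is indifferent when −12(1−p) = −16p + 17(1−p), giving p = 29/45.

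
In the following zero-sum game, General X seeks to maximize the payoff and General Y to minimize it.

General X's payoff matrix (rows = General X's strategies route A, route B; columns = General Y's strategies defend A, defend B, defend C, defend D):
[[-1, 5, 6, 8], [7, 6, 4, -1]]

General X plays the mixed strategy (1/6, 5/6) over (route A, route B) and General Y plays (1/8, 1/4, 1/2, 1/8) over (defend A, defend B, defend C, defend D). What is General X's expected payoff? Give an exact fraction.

211/48

Against (1/8, 1/4, 1/2, 1/8), each row's expected payoff is route A: 41/8; route B: 17/4.
Taking the (1/6, 5/6)-weighted average: (1/6)·(41/8) + (5/6)·(17/4) = 211/48.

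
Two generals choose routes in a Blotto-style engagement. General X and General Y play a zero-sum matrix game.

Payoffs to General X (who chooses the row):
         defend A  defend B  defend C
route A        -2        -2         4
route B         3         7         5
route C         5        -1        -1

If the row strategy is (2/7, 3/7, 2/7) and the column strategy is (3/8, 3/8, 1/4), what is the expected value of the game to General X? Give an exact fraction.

33/14

Against (3/8, 3/8, 1/4), each row's expected payoff is route A: -1/2; route B: 5; route C: 5/4.
Taking the (2/7, 3/7, 2/7)-weighted average: (2/7)·(-1/2) + (3/7)·(5) + (2/7)·(5/4) = 33/14.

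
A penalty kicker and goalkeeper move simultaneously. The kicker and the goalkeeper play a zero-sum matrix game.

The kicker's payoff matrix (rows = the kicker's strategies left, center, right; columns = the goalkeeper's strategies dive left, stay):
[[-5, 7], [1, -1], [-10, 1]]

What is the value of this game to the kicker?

1/7

Row right is strictly dominated by row left, so the kicker never plays it.
The remaining 2×2 game on (left, center) × (dive left, stay) has no saddle point. Let the kicker play left with probability p; indifference gives −5p + (1−p) = 7p − (1−p), so p = 1/7.
Similarly the goalkeeper's optimal q on dive left is 4/7, and the value is -5·(4/7) + (7)·(3/7) = 1/7.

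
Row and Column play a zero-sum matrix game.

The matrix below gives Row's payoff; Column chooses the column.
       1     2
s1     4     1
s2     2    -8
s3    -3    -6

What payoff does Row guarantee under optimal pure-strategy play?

Row minima: 1, -8, -6 → Row's maximin is 1.
Column maxima: 4, 1 → Column's minimax is 1.
They coincide at (s1, 2), so the value is 1.

1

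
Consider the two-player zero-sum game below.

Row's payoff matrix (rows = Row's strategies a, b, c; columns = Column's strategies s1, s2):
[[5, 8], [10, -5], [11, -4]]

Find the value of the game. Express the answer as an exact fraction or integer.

Row b is strictly dominated by row c, so Row never plays it.
The remaining 2×2 game on (a, c) × (s1, s2) has no saddle point. Let Row play a with probability p; indifference gives 5p + 11(1−p) = 8p − 4(1−p), so p = 5/6.
Similarly Column's optimal q on s1 is 2/3, and the value is 5·(2/3) + (8)·(1/3) = 6.

6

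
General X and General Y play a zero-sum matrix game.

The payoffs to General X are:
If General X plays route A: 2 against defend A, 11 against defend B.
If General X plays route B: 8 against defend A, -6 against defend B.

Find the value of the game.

Row minima are 2 and -6, so General X's maximin is 2; column maxima are 8 and 11, so General Y's minimax is 8. These differ, so the equilibrium is in mixed strategies.
Let General X play route A with probability p. General Y is indifferent when 2p + 8(1−p) = 11p − 6(1−p), giving p = 14/23.
Let General Y play defend A with probability q. General X is indifferent when 2q + 11(1−q) = 8q − 6(1−q), giving q = 17/23.
The value is 2·(17/23) + (11)·(6/23) = 100/23.

100/23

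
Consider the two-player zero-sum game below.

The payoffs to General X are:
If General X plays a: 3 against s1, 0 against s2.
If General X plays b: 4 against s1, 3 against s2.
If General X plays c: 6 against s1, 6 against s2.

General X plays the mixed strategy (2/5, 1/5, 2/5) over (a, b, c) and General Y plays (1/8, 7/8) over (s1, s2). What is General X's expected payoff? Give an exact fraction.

Against (1/8, 7/8), each row's expected payoff is a: 3/8; b: 25/8; c: 6.
Taking the (2/5, 1/5, 2/5)-weighted average: (2/5)·(3/8) + (1/5)·(25/8) + (2/5)·(6) = 127/40.

127/40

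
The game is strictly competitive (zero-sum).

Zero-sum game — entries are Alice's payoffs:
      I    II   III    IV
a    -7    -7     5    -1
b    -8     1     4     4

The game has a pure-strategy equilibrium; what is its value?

Row minima: -7, -8 → Alice's maximin is -7.
Column maxima: -7, 1, 5, 4 → Bob's minimax is -7.
They coincide at (a, I), so the value is -7.

-7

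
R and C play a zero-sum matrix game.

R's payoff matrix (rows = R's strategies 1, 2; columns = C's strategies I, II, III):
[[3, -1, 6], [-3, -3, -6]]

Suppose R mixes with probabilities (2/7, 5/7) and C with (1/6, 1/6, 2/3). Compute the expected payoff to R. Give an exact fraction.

Against (1/6, 1/6, 2/3), each row's expected payoff is 1: 13/3; 2: -5.
Taking the (2/7, 5/7)-weighted average: (2/7)·(13/3) + (5/7)·(-5) = -7/3.

-7/3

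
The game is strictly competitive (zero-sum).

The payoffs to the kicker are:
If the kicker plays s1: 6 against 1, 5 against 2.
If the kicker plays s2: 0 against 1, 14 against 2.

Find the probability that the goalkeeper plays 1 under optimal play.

Row minima are 5 and 0, so the kicker's maximin is 5; column maxima are 6 and 14, so the goalkeeper's minimax is 6. These differ, so the equilibrium is in mixed strategies.
Let the goalkeeper play 1 with probability q. The kicker is indifferent when 6q + 5(1−q) = 14(1−q), giving q = 3/5.

3/5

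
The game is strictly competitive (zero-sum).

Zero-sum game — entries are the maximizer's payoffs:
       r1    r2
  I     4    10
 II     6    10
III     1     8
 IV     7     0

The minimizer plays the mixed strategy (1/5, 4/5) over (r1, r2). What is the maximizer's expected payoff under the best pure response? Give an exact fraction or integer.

46/5

I: (4)·(1/5) + (10)·(4/5) = 44/5.
II: (6)·(1/5) + (10)·(4/5) = 46/5.
III: (1)·(1/5) + (8)·(4/5) = 33/5.
IV: (7)·(1/5) + (0)·(4/5) = 7/5.
The best pure response is II with expected payoff 46/5.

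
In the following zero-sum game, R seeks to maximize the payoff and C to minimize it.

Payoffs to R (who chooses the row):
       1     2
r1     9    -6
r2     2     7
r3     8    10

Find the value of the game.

138/17

Row r2 is strictly dominated by row r3, so R never plays it.
The remaining 2×2 game on (r1, r3) × (1, 2) has no saddle point. Let R play r1 with probability p; indifference gives 9p + 8(1−p) = −6p + 10(1−p), so p = 2/17.
Similarly C's optimal q on 1 is 16/17, and the value is 9·(16/17) + (-6)·(1/17) = 138/17.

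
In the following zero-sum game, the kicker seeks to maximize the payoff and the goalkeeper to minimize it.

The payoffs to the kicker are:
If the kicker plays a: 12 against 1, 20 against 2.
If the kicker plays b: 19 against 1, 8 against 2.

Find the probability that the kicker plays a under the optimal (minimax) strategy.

Row minima are 12 and 8, so the kicker's maximin is 12; column maxima are 19 and 20, so the goalkeeper's minimax is 19. These differ, so the equilibrium is in mixed strategies.
Let the kicker play a with probability p. The goalkeeper is indifferent when 12p + 19(1−p) = 20p + 8(1−p), giving p = 11/19.

11/19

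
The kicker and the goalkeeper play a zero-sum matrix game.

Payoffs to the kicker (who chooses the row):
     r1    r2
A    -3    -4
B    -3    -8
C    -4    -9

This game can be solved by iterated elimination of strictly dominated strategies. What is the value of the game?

Row C is strictly dominated by row A (-3>-4, -4>-9); eliminate C.
Column r1 is strictly dominated by r2 for the goalkeeper (-4<-3, -8<-3); eliminate r1.
Row B is strictly dominated by row A (-4>-8); eliminate B.
Only (A, r2) remains, with payoff -4.

-4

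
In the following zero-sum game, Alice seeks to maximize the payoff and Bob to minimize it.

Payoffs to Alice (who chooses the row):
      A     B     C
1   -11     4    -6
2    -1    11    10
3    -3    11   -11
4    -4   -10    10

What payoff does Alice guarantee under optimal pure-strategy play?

-1

Row minima: -11, -1, -11, -10 → Alice's maximin is -1.
Column maxima: -1, 11, 10 → Bob's minimax is -1.
They coincide at (2, A), so the value is -1.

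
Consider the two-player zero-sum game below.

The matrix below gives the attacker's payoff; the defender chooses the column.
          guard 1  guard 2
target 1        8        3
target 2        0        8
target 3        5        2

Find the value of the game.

Row target 3 is strictly dominated by row target 1, so the attacker never plays it.
The remaining 2×2 game on (target 1, target 2) × (guard 1, guard 2) has no saddle point. Let the attacker play target 1 with probability p; indifference gives 8p = 3p + 8(1−p), so p = 8/13.
Similarly the defender's optimal q on guard 1 is 5/13, and the value is 8·(5/13) + (3)·(8/13) = 64/13.

64/13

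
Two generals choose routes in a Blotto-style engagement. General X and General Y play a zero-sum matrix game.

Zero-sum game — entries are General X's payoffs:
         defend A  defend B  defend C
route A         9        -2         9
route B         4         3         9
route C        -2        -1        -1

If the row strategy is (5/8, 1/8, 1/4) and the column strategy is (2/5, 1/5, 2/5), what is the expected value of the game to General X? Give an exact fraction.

37/8

Against (2/5, 1/5, 2/5), each row's expected payoff is route A: 34/5; route B: 29/5; route C: -7/5.
Taking the (5/8, 1/8, 1/4)-weighted average: (5/8)·(34/5) + (1/8)·(29/5) + (1/4)·(-7/5) = 37/8.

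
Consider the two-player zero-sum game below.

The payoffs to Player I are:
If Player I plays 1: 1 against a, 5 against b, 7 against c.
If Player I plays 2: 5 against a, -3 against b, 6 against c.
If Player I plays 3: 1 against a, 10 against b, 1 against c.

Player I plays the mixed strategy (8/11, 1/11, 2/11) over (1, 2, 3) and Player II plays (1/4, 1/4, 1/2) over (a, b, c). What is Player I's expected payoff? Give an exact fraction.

Against (1/4, 1/4, 1/2), each row's expected payoff is 1: 5; 2: 7/2; 3: 13/4.
Taking the (8/11, 1/11, 2/11)-weighted average: (8/11)·(5) + (1/11)·(7/2) + (2/11)·(13/4) = 50/11.

50/11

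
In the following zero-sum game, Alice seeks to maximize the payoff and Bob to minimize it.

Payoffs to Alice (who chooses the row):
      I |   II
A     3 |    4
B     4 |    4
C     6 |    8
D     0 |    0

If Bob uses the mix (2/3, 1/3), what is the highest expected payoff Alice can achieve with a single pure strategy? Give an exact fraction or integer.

A: (3)·(2/3) + (4)·(1/3) = 10/3.
B: (4)·(2/3) + (4)·(1/3) = 4.
C: (6)·(2/3) + (8)·(1/3) = 20/3.
D: (0)·(2/3) + (0)·(1/3) = 0.
The best pure response is C with expected payoff 20/3.

20/3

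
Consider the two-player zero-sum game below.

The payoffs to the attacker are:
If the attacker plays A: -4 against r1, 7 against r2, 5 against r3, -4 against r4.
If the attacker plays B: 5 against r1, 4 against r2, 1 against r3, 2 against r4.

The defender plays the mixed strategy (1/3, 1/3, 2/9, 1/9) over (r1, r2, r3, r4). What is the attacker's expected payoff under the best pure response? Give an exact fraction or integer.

A: (-4)·(1/3) + (7)·(1/3) + (5)·(2/9) + (-4)·(1/9) = 5/3.
B: (5)·(1/3) + (4)·(1/3) + (1)·(2/9) + (2)·(1/9) = 31/9.
The best pure response is B with expected payoff 31/9.

31/9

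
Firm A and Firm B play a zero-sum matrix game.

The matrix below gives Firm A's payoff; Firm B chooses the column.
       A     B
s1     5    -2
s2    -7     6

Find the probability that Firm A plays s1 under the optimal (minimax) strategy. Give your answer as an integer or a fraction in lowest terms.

Row minima are -2 and -7, so Firm A's maximin is -2; column maxima are 5 and 6, so Firm B's minimax is 5. These differ, so the equilibrium is in mixed strategies.
Let Firm A play s1 with probability p. Firm B is indifferent when 5p − 7(1−p) = −2p + 6(1−p), giving p = 13/20.

13/20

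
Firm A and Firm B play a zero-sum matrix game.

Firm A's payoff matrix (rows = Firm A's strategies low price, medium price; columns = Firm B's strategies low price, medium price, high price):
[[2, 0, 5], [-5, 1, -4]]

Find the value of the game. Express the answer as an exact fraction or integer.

1/4

Column high price is strictly dominated by low price for Firm B (it gives Firm A more in every row).
The remaining 2×2 game on (low price, medium price) × (low price, medium price) has no saddle point. Let Firm A play low price with probability p; indifference gives 2p − 5(1−p) = (1−p), so p = 3/4.
Similarly Firm B's optimal q on low price is 1/8, and the value is 2·(1/8) + (0)·(7/8) = 1/4.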